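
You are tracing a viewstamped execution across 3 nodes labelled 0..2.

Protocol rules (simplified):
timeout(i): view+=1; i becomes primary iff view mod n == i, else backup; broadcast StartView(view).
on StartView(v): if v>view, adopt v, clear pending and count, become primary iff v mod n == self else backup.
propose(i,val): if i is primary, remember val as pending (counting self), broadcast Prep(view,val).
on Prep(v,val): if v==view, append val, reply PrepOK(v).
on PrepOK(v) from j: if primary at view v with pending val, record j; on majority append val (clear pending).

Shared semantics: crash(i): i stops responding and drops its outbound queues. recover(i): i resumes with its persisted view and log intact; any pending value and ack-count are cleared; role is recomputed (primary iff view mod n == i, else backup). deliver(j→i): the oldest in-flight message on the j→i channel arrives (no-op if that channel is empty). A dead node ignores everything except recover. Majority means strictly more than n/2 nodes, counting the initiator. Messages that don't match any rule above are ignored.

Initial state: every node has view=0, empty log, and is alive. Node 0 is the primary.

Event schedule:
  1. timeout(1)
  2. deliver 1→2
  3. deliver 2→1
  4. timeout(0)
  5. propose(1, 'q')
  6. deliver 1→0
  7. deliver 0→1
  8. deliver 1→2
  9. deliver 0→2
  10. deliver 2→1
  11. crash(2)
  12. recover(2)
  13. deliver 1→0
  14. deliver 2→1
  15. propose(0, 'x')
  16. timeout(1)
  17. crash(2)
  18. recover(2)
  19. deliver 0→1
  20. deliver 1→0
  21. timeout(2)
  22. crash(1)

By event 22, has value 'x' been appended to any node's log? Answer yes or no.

after 1 — timeout(1): n1:prim/v1/[-]
after 2 — deliver 1→2: n2:back/v1/[-]
after 3 — deliver 2→1: ·
after 4 — timeout(0): n0:back/v1/[-]
after 5 — propose(1,'q'): ·
after 6 — deliver 1→0: ·
after 7 — deliver 0→1: ·
after 8 — deliver 1→2: n2:back/v1/[q]
after 9 — deliver 0→2: ·
after 10 — deliver 2→1: n1:prim/v1/[q]
after 11 — crash(2): n2:✗back/v1/[q]
after 12 — recover(2): n2:back/v1/[q]
after 13 — deliver 1→0: n0:back/v1/[q]
after 14 — deliver 2→1: ·
after 15 — propose(0,'x'): ·
after 16 — timeout(1): n1:back/v2/[q]
after 17 — crash(2): n2:✗back/v1/[q]
after 18 — recover(2): n2:back/v1/[q]
after 19 — deliver 0→1: ·
after 20 — deliver 1→0: n0:back/v2/[q]
after 21 — timeout(2): n2:prim/v2/[q]
after 22 — crash(1): n1:✗back/v2/[q]

no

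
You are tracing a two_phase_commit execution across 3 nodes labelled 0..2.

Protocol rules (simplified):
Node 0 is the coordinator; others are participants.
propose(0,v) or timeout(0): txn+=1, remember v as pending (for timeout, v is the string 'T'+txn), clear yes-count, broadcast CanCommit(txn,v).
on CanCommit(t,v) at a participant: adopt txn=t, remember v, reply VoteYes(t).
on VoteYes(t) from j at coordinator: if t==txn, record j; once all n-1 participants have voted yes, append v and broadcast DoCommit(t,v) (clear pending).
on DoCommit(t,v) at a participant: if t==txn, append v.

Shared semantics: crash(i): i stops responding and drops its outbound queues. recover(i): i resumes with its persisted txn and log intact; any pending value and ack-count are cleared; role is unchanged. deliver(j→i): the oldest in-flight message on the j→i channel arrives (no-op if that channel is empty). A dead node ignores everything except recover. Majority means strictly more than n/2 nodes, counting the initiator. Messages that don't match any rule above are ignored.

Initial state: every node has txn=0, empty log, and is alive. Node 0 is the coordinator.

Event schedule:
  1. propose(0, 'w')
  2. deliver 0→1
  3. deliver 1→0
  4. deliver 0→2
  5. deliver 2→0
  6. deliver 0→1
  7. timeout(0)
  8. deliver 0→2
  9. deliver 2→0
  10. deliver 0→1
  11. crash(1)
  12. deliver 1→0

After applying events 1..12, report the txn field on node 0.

2

after 1 — propose(0,'w'): n0:coor/t1/[-]
after 2 — deliver 0→1: n1:part/t1/[-]
after 3 — deliver 1→0: ·
after 4 — deliver 0→2: n2:part/t1/[-]
after 5 — deliver 2→0: n0:coor/t1/[w]
after 6 — deliver 0→1: n1:part/t1/[w]
after 7 — timeout(0): n0:coor/t2/[w]
after 8 — deliver 0→2: n2:part/t1/[w]
after 9 — deliver 2→0: ·
after 10 — deliver 0→1: n1:part/t2/[w]
after 11 — crash(1): n1:✗part/t2/[w]
after 12 — deliver 1→0: ·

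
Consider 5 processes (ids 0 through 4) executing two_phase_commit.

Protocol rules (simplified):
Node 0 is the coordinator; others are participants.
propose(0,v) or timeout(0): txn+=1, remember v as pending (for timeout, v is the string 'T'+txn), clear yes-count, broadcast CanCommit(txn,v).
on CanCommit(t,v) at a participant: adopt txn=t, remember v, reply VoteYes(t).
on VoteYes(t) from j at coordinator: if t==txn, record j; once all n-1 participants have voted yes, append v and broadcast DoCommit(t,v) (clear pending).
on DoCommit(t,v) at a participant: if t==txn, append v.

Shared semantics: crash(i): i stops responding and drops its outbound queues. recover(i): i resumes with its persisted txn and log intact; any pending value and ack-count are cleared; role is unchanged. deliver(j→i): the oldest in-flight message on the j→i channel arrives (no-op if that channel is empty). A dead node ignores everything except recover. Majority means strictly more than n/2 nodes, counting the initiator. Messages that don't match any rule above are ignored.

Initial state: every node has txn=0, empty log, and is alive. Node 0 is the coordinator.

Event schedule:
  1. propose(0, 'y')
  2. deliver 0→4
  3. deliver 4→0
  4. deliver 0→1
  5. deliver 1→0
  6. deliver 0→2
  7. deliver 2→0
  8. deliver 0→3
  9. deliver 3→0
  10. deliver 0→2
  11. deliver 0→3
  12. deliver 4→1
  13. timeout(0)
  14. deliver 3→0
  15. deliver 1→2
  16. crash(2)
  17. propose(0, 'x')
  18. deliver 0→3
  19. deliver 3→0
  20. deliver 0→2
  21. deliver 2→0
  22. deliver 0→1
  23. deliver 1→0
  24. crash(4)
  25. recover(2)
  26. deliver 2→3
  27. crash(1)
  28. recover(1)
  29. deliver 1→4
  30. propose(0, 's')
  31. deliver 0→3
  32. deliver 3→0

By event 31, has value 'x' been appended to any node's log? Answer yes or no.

1. propose(0,'y'):  <0:coor t1 ->
2. deliver 0→4:  <4:part t1 ->
3. deliver 4→0:  nop
4. deliver 0→1:  <1:part t1 ->
5. deliver 1→0:  nop
6. deliver 0→2:  <2:part t1 ->
7. deliver 2→0:  nop
8. deliver 0→3:  <3:part t1 ->
9. deliver 3→0:  <0:coor t1 y>
10. deliver 0→2:  <2:part t1 y>
11. deliver 0→3:  <3:part t1 y>
12. deliver 4→1:  nop
13. timeout(0):  <0:coor t2 y>
14. deliver 3→0:  nop
15. deliver 1→2:  nop
16. crash(2):  <2:✗part t1 y>
17. propose(0,'x'):  <0:coor t3 y>
18. deliver 0→3:  <3:part t2 y>
19. deliver 3→0:  nop
20. deliver 0→2:  nop
21. deliver 2→0:  nop
22. deliver 0→1:  <1:part t1 y>
23. deliver 1→0:  nop
24. crash(4):  <4:✗part t1 ->
25. recover(2):  <2:part t1 y>
26. deliver 2→3:  nop
27. crash(1):  <1:✗part t1 y>
28. recover(1):  <1:part t1 y>
29. deliver 1→4:  nop
30. propose(0,'s'):  <0:coor t4 y>
31. deliver 0→3:  <3:part t3 y>

no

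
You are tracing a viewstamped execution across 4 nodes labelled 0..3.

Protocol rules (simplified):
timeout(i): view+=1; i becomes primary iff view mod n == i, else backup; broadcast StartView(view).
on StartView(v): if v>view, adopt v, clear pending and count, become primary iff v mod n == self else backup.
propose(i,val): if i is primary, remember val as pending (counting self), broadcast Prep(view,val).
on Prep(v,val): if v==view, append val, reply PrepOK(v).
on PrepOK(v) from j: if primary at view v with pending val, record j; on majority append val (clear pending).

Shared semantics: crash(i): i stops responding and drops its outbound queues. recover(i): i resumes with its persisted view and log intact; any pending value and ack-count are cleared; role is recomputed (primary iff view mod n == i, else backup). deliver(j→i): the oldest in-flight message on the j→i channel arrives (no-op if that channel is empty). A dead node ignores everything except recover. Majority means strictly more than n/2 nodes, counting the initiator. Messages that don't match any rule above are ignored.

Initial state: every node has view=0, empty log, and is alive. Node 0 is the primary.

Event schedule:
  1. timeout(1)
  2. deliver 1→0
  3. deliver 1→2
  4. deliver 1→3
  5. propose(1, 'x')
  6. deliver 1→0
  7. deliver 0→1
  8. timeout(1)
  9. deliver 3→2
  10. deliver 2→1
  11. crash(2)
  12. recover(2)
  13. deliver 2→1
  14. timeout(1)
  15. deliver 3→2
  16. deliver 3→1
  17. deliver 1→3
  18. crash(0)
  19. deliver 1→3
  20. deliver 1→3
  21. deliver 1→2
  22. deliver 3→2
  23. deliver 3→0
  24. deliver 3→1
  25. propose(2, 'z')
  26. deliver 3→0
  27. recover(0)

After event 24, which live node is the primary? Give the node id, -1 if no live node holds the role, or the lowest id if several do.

step 1 timeout(1): 1={prim,v=1,log=-}
step 2 deliver 1→0: 0={back,v=1,log=-}
step 3 deliver 1→2: 2={back,v=1,log=-}
step 4 deliver 1→3: 3={back,v=1,log=-}
step 5 propose(1,'x'): —
step 6 deliver 1→0: 0={back,v=1,log=x}
step 7 deliver 0→1: —
step 8 timeout(1): 1={back,v=2,log=-}
step 9 deliver 3→2: —
step 10 deliver 2→1: —
step 11 crash(2): 2={✗back,v=1,log=-}
step 12 recover(2): 2={back,v=1,log=-}
step 13 deliver 2→1: —
step 14 timeout(1): 1={back,v=3,log=-}
step 15 deliver 3→2: —
step 16 deliver 3→1: —
step 17 deliver 1→3: 3={back,v=1,log=x}
step 18 crash(0): 0={✗back,v=1,log=x}
step 19 deliver 1→3: 3={back,v=2,log=x}
step 20 deliver 1→3: 3={prim,v=3,log=x}
step 21 deliver 1→2: 2={back,v=1,log=x}
step 22 deliver 3→2: —
step 23 deliver 3→0: —
step 24 deliver 3→1: —

3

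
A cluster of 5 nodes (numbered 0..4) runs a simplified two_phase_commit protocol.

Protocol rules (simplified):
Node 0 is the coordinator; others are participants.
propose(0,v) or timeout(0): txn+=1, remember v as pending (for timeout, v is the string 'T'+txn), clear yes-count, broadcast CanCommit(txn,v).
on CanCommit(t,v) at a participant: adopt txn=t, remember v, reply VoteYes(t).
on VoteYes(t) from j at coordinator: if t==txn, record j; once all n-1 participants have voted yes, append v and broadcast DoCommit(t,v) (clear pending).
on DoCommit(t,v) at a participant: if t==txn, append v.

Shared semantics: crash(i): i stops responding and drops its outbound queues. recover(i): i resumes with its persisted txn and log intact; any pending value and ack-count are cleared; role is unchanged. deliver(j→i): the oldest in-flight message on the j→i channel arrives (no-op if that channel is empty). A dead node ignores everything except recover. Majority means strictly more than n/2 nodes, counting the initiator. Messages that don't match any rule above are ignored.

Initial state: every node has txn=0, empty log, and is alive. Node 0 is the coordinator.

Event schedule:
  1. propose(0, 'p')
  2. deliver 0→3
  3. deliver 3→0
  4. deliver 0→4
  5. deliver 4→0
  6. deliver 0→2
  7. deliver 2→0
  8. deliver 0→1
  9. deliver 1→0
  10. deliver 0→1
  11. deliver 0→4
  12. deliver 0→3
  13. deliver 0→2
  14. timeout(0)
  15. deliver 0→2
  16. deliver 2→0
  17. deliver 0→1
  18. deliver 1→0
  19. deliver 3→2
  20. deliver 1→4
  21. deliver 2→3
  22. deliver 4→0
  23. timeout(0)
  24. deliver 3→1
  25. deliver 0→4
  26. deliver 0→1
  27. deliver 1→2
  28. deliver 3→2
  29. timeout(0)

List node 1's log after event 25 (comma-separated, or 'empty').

p

[1] propose(0,'p') → N0(coor t1 [-])
[2] deliver 0→3 → N3(part t1 [-])
[3] deliver 3→0 → ∅
[4] deliver 0→4 → N4(part t1 [-])
[5] deliver 4→0 → ∅
[6] deliver 0→2 → N2(part t1 [-])
[7] deliver 2→0 → ∅
[8] deliver 0→1 → N1(part t1 [-])
[9] deliver 1→0 → N0(coor t1 [p])
[10] deliver 0→1 → N1(part t1 [p])
[11] deliver 0→4 → N4(part t1 [p])
[12] deliver 0→3 → N3(part t1 [p])
[13] deliver 0→2 → N2(part t1 [p])
[14] timeout(0) → N0(coor t2 [p])
[15] deliver 0→2 → N2(part t2 [p])
[16] deliver 2→0 → ∅
[17] deliver 0→1 → N1(part t2 [p])
[18] deliver 1→0 → ∅
[19] deliver 3→2 → ∅
[20] deliver 1→4 → ∅
[21] deliver 2→3 → ∅
[22] deliver 4→0 → ∅
[23] timeout(0) → N0(coor t3 [p])
[24] deliver 3→1 → ∅
[25] deliver 0→4 → N4(part t2 [p])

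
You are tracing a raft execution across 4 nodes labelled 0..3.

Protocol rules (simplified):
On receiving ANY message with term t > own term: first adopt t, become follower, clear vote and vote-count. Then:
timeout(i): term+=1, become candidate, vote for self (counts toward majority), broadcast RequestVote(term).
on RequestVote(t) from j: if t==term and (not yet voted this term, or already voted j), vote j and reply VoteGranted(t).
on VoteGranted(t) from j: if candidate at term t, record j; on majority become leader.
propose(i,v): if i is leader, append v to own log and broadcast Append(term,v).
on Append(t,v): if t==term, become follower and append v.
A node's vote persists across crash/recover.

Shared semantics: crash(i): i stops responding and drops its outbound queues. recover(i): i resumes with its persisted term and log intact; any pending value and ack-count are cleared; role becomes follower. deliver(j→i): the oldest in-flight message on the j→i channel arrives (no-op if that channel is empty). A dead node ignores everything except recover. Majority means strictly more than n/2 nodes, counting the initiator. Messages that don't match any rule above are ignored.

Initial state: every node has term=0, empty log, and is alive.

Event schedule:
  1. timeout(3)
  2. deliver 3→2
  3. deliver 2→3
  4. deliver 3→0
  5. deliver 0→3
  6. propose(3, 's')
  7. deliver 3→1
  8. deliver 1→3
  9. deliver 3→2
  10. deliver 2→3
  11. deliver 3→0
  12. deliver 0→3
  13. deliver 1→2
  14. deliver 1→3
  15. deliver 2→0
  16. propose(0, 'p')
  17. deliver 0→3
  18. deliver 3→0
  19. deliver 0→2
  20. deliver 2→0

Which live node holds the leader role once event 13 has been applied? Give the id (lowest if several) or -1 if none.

3

after 1 — timeout(3): n3:cand/t1/[-]
after 2 — deliver 3→2: n2:foll/t1/[-]
after 3 — deliver 2→3: ·
after 4 — deliver 3→0: n0:foll/t1/[-]
after 5 — deliver 0→3: n3:lead/t1/[-]
after 6 — propose(3,'s'): n3:lead/t1/[s]
after 7 — deliver 3→1: n1:foll/t1/[-]
after 8 — deliver 1→3: ·
after 9 — deliver 3→2: n2:foll/t1/[s]
after 10 — deliver 2→3: ·
after 11 — deliver 3→0: n0:foll/t1/[s]
after 12 — deliver 0→3: ·
after 13 — deliver 1→2: ·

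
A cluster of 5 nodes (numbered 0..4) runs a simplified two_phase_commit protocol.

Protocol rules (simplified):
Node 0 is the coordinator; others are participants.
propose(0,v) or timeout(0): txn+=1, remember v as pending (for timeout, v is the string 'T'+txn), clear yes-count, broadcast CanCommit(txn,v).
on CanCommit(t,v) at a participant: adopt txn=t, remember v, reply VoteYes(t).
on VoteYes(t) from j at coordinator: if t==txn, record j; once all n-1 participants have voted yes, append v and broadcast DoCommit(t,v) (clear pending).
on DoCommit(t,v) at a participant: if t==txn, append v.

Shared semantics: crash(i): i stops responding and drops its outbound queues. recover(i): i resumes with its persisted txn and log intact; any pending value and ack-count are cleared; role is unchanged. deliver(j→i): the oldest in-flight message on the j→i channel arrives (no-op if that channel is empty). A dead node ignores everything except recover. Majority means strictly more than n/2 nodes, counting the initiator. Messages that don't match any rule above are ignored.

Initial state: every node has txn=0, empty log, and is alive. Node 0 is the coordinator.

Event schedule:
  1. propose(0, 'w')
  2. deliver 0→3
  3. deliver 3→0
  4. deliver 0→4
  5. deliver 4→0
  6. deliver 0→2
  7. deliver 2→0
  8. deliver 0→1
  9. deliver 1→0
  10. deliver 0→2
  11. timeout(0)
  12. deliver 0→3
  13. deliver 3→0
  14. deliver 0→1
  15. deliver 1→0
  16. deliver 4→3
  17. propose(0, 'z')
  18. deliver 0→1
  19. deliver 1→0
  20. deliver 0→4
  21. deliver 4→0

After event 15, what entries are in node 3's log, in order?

[1] propose(0,'w') → N0(coor t1 [-])
[2] deliver 0→3 → N3(part t1 [-])
[3] deliver 3→0 → ∅
[4] deliver 0→4 → N4(part t1 [-])
[5] deliver 4→0 → ∅
[6] deliver 0→2 → N2(part t1 [-])
[7] deliver 2→0 → ∅
[8] deliver 0→1 → N1(part t1 [-])
[9] deliver 1→0 → N0(coor t1 [w])
[10] deliver 0→2 → N2(part t1 [w])
[11] timeout(0) → N0(coor t2 [w])
[12] deliver 0→3 → N3(part t1 [w])
[13] deliver 3→0 → ∅
[14] deliver 0→1 → N1(part t1 [w])
[15] deliver 1→0 → ∅

w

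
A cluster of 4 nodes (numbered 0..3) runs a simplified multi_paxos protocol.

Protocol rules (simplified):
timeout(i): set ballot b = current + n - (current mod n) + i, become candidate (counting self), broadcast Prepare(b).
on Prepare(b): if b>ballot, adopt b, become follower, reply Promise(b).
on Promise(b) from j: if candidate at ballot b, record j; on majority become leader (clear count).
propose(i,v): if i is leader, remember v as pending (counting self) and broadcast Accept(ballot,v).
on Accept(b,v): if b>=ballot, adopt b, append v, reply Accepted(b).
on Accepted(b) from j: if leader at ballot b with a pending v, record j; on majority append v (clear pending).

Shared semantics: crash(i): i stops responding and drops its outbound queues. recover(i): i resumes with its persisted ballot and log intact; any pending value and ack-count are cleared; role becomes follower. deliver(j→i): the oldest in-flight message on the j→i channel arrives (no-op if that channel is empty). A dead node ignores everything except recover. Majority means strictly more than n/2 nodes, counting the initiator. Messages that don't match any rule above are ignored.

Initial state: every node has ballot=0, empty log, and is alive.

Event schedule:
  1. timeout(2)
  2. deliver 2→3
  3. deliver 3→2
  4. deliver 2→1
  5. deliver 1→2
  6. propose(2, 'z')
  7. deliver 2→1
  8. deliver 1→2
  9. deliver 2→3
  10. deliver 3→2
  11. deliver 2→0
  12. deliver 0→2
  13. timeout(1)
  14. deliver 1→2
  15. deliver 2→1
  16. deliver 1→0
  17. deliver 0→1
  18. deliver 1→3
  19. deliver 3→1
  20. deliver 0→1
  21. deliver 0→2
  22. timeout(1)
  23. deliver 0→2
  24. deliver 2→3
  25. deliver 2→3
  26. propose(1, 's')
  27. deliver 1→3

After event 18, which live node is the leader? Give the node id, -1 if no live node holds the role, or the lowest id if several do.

1. timeout(2):  <2:cand b6 ->
2. deliver 2→3:  <3:foll b6 ->
3. deliver 3→2:  nop
4. deliver 2→1:  <1:foll b6 ->
5. deliver 1→2:  <2:lead b6 ->
6. propose(2,'z'):  nop
7. deliver 2→1:  <1:foll b6 z>
8. deliver 1→2:  nop
9. deliver 2→3:  <3:foll b6 z>
10. deliver 3→2:  <2:lead b6 z>
11. deliver 2→0:  <0:foll b6 ->
12. deliver 0→2:  nop
13. timeout(1):  <1:cand b9 z>
14. deliver 1→2:  <2:foll b9 z>
15. deliver 2→1:  nop
16. deliver 1→0:  <0:foll b9 ->
17. deliver 0→1:  <1:lead b9 z>
18. deliver 1→3:  <3:foll b9 z>

1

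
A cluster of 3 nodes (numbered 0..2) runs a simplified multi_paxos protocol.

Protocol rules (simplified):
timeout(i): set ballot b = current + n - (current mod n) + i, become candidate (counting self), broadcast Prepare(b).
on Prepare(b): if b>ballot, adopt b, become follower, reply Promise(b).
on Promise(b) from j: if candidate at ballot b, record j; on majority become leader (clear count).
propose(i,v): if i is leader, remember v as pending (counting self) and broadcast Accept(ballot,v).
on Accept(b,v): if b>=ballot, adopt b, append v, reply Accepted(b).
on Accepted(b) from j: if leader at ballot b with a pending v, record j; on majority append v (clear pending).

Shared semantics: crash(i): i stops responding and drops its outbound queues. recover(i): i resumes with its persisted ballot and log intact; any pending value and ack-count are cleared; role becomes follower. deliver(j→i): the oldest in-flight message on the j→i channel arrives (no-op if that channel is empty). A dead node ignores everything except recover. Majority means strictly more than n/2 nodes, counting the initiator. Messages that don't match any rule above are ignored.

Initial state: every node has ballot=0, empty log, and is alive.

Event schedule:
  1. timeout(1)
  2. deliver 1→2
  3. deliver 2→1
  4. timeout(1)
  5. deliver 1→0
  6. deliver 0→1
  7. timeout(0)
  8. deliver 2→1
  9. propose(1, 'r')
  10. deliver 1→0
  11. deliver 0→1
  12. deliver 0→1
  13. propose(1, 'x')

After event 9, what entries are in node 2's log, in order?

[1] timeout(1) → N1(cand b4 [-])
[2] deliver 1→2 → N2(foll b4 [-])
[3] deliver 2→1 → N1(lead b4 [-])
[4] timeout(1) → N1(cand b7 [-])
[5] deliver 1→0 → N0(foll b4 [-])
[6] deliver 0→1 → ∅
[7] timeout(0) → N0(cand b6 [-])
[8] deliver 2→1 → ∅
[9] propose(1,'r') → ∅

empty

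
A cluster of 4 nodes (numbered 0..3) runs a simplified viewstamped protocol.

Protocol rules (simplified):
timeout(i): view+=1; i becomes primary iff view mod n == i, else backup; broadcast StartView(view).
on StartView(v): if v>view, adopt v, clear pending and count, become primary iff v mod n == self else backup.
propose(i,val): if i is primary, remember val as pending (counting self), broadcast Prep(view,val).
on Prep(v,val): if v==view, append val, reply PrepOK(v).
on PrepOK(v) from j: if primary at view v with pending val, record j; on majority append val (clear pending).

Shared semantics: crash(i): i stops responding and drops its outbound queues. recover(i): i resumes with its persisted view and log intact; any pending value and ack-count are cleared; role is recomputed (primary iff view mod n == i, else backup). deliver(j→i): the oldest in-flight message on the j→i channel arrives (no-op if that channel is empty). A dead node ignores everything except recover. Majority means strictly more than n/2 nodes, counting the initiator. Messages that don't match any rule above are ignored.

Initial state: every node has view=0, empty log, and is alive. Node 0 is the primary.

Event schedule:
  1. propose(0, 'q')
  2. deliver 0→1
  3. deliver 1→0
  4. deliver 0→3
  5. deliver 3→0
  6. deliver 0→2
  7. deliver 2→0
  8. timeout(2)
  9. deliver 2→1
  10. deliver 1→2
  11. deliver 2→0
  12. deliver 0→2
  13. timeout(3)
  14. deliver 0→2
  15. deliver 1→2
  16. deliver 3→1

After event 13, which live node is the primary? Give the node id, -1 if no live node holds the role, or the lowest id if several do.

[1] propose(0,'q') → ∅
[2] deliver 0→1 → N1(back v0 [q])
[3] deliver 1→0 → ∅
[4] deliver 0→3 → N3(back v0 [q])
[5] deliver 3→0 → N0(prim v0 [q])
[6] deliver 0→2 → N2(back v0 [q])
[7] deliver 2→0 → ∅
[8] timeout(2) → N2(back v1 [q])
[9] deliver 2→1 → N1(prim v1 [q])
[10] deliver 1→2 → ∅
[11] deliver 2→0 → N0(back v1 [q])
[12] deliver 0→2 → ∅
[13] timeout(3) → N3(back v1 [q])

1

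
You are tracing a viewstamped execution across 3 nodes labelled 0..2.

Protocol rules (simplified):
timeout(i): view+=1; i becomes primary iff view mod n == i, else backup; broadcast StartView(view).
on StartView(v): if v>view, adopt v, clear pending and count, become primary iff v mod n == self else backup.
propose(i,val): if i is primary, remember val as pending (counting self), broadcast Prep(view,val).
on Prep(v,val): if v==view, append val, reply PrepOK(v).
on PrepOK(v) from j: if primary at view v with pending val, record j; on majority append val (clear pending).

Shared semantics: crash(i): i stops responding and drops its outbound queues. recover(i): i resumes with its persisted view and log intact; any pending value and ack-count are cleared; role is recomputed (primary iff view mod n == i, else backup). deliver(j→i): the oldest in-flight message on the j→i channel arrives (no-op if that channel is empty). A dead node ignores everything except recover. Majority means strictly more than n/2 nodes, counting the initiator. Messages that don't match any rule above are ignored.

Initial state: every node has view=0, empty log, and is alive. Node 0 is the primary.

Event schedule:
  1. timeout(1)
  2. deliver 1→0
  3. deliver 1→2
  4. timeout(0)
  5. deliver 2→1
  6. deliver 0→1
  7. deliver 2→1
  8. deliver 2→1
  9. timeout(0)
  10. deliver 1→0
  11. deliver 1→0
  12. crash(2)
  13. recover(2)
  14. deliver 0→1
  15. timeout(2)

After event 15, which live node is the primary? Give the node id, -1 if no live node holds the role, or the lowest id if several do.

0

e1 timeout(1): 1[prim,v=1,-]
e2 deliver 1→0: 0[back,v=1,-]
e3 deliver 1→2: 2[back,v=1,-]
e4 timeout(0): 0[back,v=2,-]
e5 deliver 2→1: ·
e6 deliver 0→1: 1[back,v=2,-]
e7 deliver 2→1: ·
e8 deliver 2→1: ·
e9 timeout(0): 0[prim,v=3,-]
e10 deliver 1→0: ·
e11 deliver 1→0: ·
e12 crash(2): 2[✗back,v=1,-]
e13 recover(2): 2[back,v=1,-]
e14 deliver 0→1: 1[back,v=3,-]
e15 timeout(2): 2[prim,v=2,-]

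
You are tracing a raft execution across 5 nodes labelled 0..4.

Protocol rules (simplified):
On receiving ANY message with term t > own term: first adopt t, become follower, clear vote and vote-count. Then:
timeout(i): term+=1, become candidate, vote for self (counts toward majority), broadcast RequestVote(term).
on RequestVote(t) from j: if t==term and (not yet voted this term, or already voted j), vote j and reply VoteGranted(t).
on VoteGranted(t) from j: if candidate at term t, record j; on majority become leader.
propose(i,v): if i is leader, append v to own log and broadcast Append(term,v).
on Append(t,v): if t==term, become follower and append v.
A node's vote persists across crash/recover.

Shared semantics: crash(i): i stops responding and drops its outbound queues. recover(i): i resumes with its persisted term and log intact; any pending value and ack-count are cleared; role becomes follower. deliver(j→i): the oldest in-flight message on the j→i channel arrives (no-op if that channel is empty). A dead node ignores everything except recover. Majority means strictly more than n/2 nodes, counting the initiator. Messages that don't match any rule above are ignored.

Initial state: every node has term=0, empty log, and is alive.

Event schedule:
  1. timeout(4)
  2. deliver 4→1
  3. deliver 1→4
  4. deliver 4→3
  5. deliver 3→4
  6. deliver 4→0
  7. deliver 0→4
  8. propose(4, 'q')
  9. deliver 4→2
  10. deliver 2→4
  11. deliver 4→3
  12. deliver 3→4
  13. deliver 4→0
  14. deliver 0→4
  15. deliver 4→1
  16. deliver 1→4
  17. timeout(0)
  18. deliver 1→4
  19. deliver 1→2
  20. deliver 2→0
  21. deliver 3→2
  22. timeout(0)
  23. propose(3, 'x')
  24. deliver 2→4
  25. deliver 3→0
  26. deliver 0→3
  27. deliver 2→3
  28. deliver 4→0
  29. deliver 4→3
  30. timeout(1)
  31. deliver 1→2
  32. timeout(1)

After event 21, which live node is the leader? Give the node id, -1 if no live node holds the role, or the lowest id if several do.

after 1 — timeout(4): n4:cand/t1/[-]
after 2 — deliver 4→1: n1:foll/t1/[-]
after 3 — deliver 1→4: ·
after 4 — deliver 4→3: n3:foll/t1/[-]
after 5 — deliver 3→4: n4:lead/t1/[-]
after 6 — deliver 4→0: n0:foll/t1/[-]
after 7 — deliver 0→4: ·
after 8 — propose(4,'q'): n4:lead/t1/[q]
after 9 — deliver 4→2: n2:foll/t1/[-]
after 10 — deliver 2→4: ·
after 11 — deliver 4→3: n3:foll/t1/[q]
after 12 — deliver 3→4: ·
after 13 — deliver 4→0: n0:foll/t1/[q]
after 14 — deliver 0→4: ·
after 15 — deliver 4→1: n1:foll/t1/[q]
after 16 — deliver 1→4: ·
after 17 — timeout(0): n0:cand/t2/[q]
after 18 — deliver 1→4: ·
after 19 — deliver 1→2: ·
after 20 — deliver 2→0: ·
after 21 — deliver 3→2: ·

4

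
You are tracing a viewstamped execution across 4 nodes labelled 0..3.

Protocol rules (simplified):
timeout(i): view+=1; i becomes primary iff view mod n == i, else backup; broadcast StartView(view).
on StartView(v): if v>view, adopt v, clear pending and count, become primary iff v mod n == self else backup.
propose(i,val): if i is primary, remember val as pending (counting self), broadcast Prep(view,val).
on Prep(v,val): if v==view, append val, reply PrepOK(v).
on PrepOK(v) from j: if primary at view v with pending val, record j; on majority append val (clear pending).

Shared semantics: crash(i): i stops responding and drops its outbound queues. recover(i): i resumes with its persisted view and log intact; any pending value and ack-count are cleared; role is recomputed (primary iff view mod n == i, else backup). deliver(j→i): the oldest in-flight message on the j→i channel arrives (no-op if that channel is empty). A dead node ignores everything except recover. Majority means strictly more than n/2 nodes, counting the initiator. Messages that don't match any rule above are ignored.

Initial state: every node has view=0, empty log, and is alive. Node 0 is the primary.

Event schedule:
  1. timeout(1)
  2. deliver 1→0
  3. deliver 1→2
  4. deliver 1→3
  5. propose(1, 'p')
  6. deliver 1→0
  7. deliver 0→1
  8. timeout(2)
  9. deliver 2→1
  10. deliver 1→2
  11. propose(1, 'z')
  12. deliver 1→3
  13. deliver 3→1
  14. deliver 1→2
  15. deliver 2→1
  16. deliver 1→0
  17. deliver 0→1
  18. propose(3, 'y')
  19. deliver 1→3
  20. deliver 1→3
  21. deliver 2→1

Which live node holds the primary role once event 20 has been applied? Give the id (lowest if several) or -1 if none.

e1 timeout(1): 1[prim,v=1,-]
e2 deliver 1→0: 0[back,v=1,-]
e3 deliver 1→2: 2[back,v=1,-]
e4 deliver 1→3: 3[back,v=1,-]
e5 propose(1,'p'): ·
e6 deliver 1→0: 0[back,v=1,p]
e7 deliver 0→1: ·
e8 timeout(2): 2[prim,v=2,-]
e9 deliver 2→1: 1[back,v=2,-]
e10 deliver 1→2: ·
e11 propose(1,'z'): ·
e12 deliver 1→3: 3[back,v=1,p]
e13 deliver 3→1: ·
e14 deliver 1→2: ·
e15 deliver 2→1: ·
e16 deliver 1→0: ·
e17 deliver 0→1: ·
e18 propose(3,'y'): ·
e19 deliver 1→3: ·
e20 deliver 1→3: ·

2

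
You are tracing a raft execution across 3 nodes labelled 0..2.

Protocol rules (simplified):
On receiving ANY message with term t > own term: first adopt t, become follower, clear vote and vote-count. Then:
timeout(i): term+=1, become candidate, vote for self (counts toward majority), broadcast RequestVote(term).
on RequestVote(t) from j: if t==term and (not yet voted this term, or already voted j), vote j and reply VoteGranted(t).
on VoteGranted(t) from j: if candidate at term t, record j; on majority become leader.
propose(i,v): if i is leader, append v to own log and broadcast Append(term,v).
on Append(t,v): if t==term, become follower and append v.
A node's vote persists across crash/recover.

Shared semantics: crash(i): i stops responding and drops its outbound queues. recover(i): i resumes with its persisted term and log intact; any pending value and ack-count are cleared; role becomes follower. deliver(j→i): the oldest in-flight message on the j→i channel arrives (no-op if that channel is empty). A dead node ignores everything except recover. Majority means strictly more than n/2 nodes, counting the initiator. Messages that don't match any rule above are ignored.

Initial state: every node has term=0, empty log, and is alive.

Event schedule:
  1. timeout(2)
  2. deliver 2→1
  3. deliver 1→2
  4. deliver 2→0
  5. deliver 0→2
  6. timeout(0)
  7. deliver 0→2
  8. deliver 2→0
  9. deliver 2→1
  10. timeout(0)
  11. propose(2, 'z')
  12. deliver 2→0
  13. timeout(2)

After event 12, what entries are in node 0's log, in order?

empty

e1 timeout(2): 2[cand,t=1,-]
e2 deliver 2→1: 1[foll,t=1,-]
e3 deliver 1→2: 2[lead,t=1,-]
e4 deliver 2→0: 0[foll,t=1,-]
e5 deliver 0→2: ·
e6 timeout(0): 0[cand,t=2,-]
e7 deliver 0→2: 2[foll,t=2,-]
e8 deliver 2→0: 0[lead,t=2,-]
e9 deliver 2→1: ·
e10 timeout(0): 0[cand,t=3,-]
e11 propose(2,'z'): ·
e12 deliver 2→0: ·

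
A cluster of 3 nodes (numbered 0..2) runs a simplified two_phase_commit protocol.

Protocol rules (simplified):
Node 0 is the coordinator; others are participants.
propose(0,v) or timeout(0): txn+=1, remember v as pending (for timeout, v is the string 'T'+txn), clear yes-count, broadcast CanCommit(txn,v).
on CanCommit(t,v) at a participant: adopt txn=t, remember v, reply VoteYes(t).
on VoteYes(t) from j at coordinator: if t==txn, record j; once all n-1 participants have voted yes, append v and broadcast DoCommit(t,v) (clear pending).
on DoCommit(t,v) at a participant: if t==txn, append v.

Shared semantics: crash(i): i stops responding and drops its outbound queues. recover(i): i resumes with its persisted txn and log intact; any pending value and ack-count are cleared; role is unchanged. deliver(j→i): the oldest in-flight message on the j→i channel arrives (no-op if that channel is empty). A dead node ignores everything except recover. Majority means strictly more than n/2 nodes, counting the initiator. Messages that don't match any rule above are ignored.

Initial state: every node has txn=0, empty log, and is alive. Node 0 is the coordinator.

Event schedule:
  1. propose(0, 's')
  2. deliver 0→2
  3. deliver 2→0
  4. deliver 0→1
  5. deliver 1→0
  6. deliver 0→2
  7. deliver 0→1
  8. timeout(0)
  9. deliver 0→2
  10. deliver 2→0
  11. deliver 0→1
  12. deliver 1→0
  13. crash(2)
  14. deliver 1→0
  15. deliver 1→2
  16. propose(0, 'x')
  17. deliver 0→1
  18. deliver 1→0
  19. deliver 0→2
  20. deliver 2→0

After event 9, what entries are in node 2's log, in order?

s

step 1 propose(0,'s'): 0={coor,t=1,log=-}
step 2 deliver 0→2: 2={part,t=1,log=-}
step 3 deliver 2→0: —
step 4 deliver 0→1: 1={part,t=1,log=-}
step 5 deliver 1→0: 0={coor,t=1,log=s}
step 6 deliver 0→2: 2={part,t=1,log=s}
step 7 deliver 0→1: 1={part,t=1,log=s}
step 8 timeout(0): 0={coor,t=2,log=s}
step 9 deliver 0→2: 2={part,t=2,log=s}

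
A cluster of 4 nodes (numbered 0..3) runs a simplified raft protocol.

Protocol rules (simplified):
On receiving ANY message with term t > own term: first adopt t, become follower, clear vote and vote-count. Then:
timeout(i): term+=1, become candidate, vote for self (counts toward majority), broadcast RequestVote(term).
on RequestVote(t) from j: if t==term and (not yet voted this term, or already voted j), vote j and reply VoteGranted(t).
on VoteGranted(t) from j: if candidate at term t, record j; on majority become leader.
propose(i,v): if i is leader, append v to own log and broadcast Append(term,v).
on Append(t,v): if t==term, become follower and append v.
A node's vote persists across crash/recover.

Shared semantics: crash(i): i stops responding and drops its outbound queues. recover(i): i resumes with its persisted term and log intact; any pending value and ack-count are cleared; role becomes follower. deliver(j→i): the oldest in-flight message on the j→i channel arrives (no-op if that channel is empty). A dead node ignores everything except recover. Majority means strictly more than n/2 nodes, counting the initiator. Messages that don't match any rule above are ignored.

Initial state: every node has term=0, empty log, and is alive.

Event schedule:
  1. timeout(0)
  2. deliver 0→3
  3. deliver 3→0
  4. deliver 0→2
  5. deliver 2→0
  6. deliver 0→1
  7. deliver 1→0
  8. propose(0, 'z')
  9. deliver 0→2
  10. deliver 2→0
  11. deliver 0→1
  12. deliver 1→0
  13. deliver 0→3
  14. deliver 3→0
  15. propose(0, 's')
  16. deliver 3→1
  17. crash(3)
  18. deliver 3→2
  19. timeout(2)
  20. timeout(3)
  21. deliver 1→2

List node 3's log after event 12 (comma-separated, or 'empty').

empty

after 1 — timeout(0): n0:cand/t1/[-]
after 2 — deliver 0→3: n3:foll/t1/[-]
after 3 — deliver 3→0: ·
after 4 — deliver 0→2: n2:foll/t1/[-]
after 5 — deliver 2→0: n0:lead/t1/[-]
after 6 — deliver 0→1: n1:foll/t1/[-]
after 7 — deliver 1→0: ·
after 8 — propose(0,'z'): n0:lead/t1/[z]
after 9 — deliver 0→2: n2:foll/t1/[z]
after 10 — deliver 2→0: ·
after 11 — deliver 0→1: n1:foll/t1/[z]
after 12 — deliver 1→0: ·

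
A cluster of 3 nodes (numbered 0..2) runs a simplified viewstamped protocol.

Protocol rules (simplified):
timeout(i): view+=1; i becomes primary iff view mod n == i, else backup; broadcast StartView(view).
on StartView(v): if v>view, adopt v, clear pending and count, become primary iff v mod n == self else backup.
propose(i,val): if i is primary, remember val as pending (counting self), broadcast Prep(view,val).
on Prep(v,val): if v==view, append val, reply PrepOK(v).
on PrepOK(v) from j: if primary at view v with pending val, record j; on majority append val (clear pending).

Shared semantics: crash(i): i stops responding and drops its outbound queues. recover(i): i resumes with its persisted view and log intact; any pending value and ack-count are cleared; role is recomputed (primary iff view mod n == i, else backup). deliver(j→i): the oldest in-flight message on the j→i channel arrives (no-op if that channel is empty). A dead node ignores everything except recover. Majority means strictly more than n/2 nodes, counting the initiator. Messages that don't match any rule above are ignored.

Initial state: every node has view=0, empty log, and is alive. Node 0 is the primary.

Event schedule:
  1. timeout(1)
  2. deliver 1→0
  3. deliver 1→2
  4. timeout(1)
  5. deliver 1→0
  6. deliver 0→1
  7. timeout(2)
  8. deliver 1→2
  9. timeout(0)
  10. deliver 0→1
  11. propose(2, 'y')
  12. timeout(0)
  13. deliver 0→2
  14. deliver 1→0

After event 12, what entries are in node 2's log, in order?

[1] timeout(1) → N1(prim v1 [-])
[2] deliver 1→0 → N0(back v1 [-])
[3] deliver 1→2 → N2(back v1 [-])
[4] timeout(1) → N1(back v2 [-])
[5] deliver 1→0 → N0(back v2 [-])
[6] deliver 0→1 → ∅
[7] timeout(2) → N2(prim v2 [-])
[8] deliver 1→2 → ∅
[9] timeout(0) → N0(prim v3 [-])
[10] deliver 0→1 → N1(back v3 [-])
[11] propose(2,'y') → ∅
[12] timeout(0) → N0(back v4 [-])

empty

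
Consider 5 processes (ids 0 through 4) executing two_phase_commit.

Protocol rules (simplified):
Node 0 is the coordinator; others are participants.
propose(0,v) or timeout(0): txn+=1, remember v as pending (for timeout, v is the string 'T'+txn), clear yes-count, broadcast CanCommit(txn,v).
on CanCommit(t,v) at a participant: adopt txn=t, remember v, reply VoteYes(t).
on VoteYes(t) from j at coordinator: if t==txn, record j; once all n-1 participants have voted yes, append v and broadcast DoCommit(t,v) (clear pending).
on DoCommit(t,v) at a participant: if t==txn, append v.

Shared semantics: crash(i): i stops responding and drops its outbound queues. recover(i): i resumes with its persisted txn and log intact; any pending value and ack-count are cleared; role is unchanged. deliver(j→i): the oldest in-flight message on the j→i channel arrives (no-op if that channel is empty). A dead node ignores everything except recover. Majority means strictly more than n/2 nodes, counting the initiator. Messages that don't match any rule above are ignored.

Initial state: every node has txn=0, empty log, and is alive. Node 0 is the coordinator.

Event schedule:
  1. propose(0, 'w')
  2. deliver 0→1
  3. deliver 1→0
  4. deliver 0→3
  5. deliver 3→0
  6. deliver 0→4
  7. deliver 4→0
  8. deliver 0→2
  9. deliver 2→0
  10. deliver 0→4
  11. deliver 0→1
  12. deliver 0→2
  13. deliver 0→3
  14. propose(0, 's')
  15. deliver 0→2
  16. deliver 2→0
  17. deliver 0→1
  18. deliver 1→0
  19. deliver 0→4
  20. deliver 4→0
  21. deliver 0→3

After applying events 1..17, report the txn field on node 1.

[1] propose(0,'w') → N0(coor t1 [-])
[2] deliver 0→1 → N1(part t1 [-])
[3] deliver 1→0 → ∅
[4] deliver 0→3 → N3(part t1 [-])
[5] deliver 3→0 → ∅
[6] deliver 0→4 → N4(part t1 [-])
[7] deliver 4→0 → ∅
[8] deliver 0→2 → N2(part t1 [-])
[9] deliver 2→0 → N0(coor t1 [w])
[10] deliver 0→4 → N4(part t1 [w])
[11] deliver 0→1 → N1(part t1 [w])
[12] deliver 0→2 → N2(part t1 [w])
[13] deliver 0→3 → N3(part t1 [w])
[14] propose(0,'s') → N0(coor t2 [w])
[15] deliver 0→2 → N2(part t2 [w])
[16] deliver 2→0 → ∅
[17] deliver 0→1 → N1(part t2 [w])

2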